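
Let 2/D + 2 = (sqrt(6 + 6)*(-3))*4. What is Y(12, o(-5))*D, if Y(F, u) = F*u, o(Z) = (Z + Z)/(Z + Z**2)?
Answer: -6/431 + 72*sqrt(3)/431 ≈ 0.27542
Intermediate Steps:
o(Z) = 2*Z/(Z + Z**2) (o(Z) = (2*Z)/(Z + Z**2) = 2*Z/(Z + Z**2))
D = 2/(-2 - 24*sqrt(3)) (D = 2/(-2 + (sqrt(6 + 6)*(-3))*4) = 2/(-2 + (sqrt(12)*(-3))*4) = 2/(-2 + ((2*sqrt(3))*(-3))*4) = 2/(-2 - 6*sqrt(3)*4) = 2/(-2 - 24*sqrt(3)) ≈ -0.045904)
Y(12, o(-5))*D = (12*(2/(1 - 5)))*(1/431 - 12*sqrt(3)/431) = (12*(2/(-4)))*(1/431 - 12*sqrt(3)/431) = (12*(2*(-1/4)))*(1/431 - 12*sqrt(3)/431) = (12*(-1/2))*(1/431 - 12*sqrt(3)/431) = -6*(1/431 - 12*sqrt(3)/431) = -6/431 + 72*sqrt(3)/431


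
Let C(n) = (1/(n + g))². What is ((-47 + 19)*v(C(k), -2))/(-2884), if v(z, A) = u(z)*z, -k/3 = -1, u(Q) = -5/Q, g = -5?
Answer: -5/103 ≈ -0.048544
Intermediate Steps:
k = 3 (k = -3*(-1) = 3)
C(n) = (-5 + n)⁻² (C(n) = (1/(n - 5))² = (1/(-5 + n))² = (-5 + n)⁻²)
v(z, A) = -5 (v(z, A) = (-5/z)*z = -5)
((-47 + 19)*v(C(k), -2))/(-2884) = ((-47 + 19)*(-5))/(-2884) = -28*(-5)*(-1/2884) = 140*(-1/2884) = -5/103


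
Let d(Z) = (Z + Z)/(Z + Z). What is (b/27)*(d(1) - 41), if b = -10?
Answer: 400/27 ≈ 14.815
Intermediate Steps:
d(Z) = 1 (d(Z) = (2*Z)/((2*Z)) = (2*Z)*(1/(2*Z)) = 1)
(b/27)*(d(1) - 41) = (-10/27)*(1 - 41) = -10*1/27*(-40) = -10/27*(-40) = 400/27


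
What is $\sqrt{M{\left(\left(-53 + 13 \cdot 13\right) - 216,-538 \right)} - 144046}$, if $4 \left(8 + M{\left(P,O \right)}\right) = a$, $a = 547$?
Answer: $\frac{i \sqrt{575669}}{2} \approx 379.36 i$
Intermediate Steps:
$M{\left(P,O \right)} = \frac{515}{4}$ ($M{\left(P,O \right)} = -8 + \frac{1}{4} \cdot 547 = -8 + \frac{547}{4} = \frac{515}{4}$)
$\sqrt{M{\left(\left(-53 + 13 \cdot 13\right) - 216,-538 \right)} - 144046} = \sqrt{\frac{515}{4} - 144046} = \sqrt{- \frac{575669}{4}} = \frac{i \sqrt{575669}}{2}$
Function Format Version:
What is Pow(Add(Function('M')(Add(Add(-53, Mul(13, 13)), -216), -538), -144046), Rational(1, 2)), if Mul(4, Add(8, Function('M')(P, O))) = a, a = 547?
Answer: Mul(Rational(1, 2), I, Pow(575669, Rational(1, 2))) ≈ Mul(379.36, I)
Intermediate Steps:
Function('M')(P, O) = Rational(515, 4) (Function('M')(P, O) = Add(-8, Mul(Rational(1, 4), 547)) = Add(-8, Rational(547, 4)) = Rational(515, 4))
Pow(Add(Function('M')(Add(Add(-53, Mul(13, 13)), -216), -538), -144046), Rational(1, 2)) = Pow(Add(Rational(515, 4), -144046), Rational(1, 2)) = Pow(Rational(-575669, 4), Rational(1, 2)) = Mul(Rational(1, 2), I, Pow(575669, Rational(1, 2)))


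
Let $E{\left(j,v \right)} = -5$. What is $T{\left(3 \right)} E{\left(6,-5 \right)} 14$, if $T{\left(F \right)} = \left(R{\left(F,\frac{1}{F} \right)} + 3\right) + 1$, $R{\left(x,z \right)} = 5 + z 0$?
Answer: $-630$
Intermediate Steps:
$R{\left(x,z \right)} = 5$ ($R{\left(x,z \right)} = 5 + 0 = 5$)
$T{\left(F \right)} = 9$ ($T{\left(F \right)} = \left(5 + 3\right) + 1 = 8 + 1 = 9$)
$T{\left(3 \right)} E{\left(6,-5 \right)} 14 = 9 \left(-5\right) 14 = \left(-45\right) 14 = -630$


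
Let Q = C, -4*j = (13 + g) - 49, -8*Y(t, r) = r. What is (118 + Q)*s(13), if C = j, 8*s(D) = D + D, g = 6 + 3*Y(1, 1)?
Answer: 52247/128 ≈ 408.18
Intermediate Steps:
Y(t, r) = -r/8
g = 45/8 (g = 6 + 3*(-⅛*1) = 6 + 3*(-⅛) = 6 - 3/8 = 45/8 ≈ 5.6250)
s(D) = D/4 (s(D) = (D + D)/8 = (2*D)/8 = D/4)
j = 243/32 (j = -((13 + 45/8) - 49)/4 = -(149/8 - 49)/4 = -¼*(-243/8) = 243/32 ≈ 7.5938)
C = 243/32 ≈ 7.5938
Q = 243/32 ≈ 7.5938
(118 + Q)*s(13) = (118 + 243/32)*((¼)*13) = (4019/32)*(13/4) = 52247/128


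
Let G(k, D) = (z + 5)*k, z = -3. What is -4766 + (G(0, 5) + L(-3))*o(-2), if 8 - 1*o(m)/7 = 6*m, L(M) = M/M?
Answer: -4626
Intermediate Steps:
G(k, D) = 2*k (G(k, D) = (-3 + 5)*k = 2*k)
L(M) = 1
o(m) = 56 - 42*m
-4766 + (G(0, 5) + L(-3))*o(-2) = -4766 + (2*0 + 1)*(56 - 42*(-2)) = -4766 + (0 + 1)*(56 + 84) = -4766 + 1*140 = -4766 + 140 = -4626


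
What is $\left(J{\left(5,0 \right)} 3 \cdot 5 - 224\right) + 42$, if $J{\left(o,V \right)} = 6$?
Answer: $-92$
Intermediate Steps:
$\left(J{\left(5,0 \right)} 3 \cdot 5 - 224\right) + 42 = \left(6 \cdot 3 \cdot 5 - 224\right) + 42 = \left(18 \cdot 5 - 224\right) + 42 = \left(90 - 224\right) + 42 = -134 + 42 = -92$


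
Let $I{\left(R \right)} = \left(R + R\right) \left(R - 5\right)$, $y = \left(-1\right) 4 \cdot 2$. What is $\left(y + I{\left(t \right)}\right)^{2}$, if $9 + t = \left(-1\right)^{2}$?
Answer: $40000$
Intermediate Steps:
$y = -8$ ($y = \left(-4\right) 2 = -8$)
$t = -8$ ($t = -9 + \left(-1\right)^{2} = -9 + 1 = -8$)
$I{\left(R \right)} = 2 R \left(-5 + R\right)$
$\left(y + I{\left(t \right)}\right)^{2} = \left(-8 + 2 \left(-8\right) \left(-5 - 8\right)\right)^{2} = \left(-8 + 2 \left(-8\right) \left(-13\right)\right)^{2} = \left(-8 + 208\right)^{2} = 200^{2} = 40000$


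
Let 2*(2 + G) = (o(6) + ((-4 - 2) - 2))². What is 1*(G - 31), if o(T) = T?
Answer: -31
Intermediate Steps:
G = 0 (G = -2 + (6 + ((-4 - 2) - 2))²/2 = -2 + (6 + (-6 - 2))²/2 = -2 + (6 - 8)²/2 = -2 + (½)*(-2)² = -2 + (½)*4 = -2 + 2 = 0)
1*(G - 31) = 1*(0 - 31) = 1*(-31) = -31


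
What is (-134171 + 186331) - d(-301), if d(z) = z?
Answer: 52461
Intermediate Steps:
(-134171 + 186331) - d(-301) = (-134171 + 186331) - 1*(-301) = 52160 + 301 = 52461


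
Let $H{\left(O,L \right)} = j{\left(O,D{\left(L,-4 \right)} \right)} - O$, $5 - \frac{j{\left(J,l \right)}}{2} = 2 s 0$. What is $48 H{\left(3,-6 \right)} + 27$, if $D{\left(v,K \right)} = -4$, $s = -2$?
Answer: $363$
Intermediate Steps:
$j{\left(J,l \right)} = 10$ ($j{\left(J,l \right)} = 10 - 2 \cdot 2 \left(-2\right) 0 = 10 - 2 \left(\left(-4\right) 0\right) = 10 - 0 = 10 + 0 = 10$)
$H{\left(O,L \right)} = 10 - O$
$48 H{\left(3,-6 \right)} + 27 = 48 \left(10 - 3\right) + 27 = 48 \cdot 7 + 27 = 336 + 27 = 363$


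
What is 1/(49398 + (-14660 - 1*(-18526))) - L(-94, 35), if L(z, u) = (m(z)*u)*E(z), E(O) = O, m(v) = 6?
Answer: 1051431361/53264 ≈ 19740.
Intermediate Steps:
L(z, u) = 6*u*z (L(z, u) = (6*u)*z = 6*u*z)
1/(49398 + (-14660 - 1*(-18526))) - L(-94, 35) = 1/(49398 + (-14660 - 1*(-18526))) - 6*35*(-94) = 1/(49398 + (-14660 + 18526)) - 1*(-19740) = 1/(49398 + 3866) + 19740 = 1/53264 + 19740 = 1051431361/53264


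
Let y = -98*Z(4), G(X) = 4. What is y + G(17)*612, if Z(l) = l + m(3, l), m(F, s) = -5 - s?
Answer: 2938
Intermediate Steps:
Z(l) = -5 (Z(l) = l + (-5 - l) = -5)
y = 490 (y = -98*(-5) = 490)
y + G(17)*612 = 490 + 4*612 = 490 + 2448 = 2938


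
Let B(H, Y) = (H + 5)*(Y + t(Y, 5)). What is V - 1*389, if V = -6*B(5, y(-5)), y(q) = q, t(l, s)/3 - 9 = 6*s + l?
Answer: -6209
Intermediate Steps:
t(l, s) = 27 + 3*l + 18*s (t(l, s) = 27 + 3*(6*s + l) = 27 + 3*(l + 6*s) = 27 + (3*l + 18*s) = 27 + 3*l + 18*s)
B(H, Y) = (5 + H)*(117 + 4*Y) (B(H, Y) = (H + 5)*(Y + (27 + 3*Y + 18*5)) = (5 + H)*(Y + (27 + 3*Y + 90)) = (5 + H)*(Y + (117 + 3*Y)) = (5 + H)*(117 + 4*Y))
V = -5820 (V = -6*(585 + 20*(-5) + 117*5 + 4*5*(-5)) = -6*(585 - 100 + 585 - 100) = -6*970 = -5820)
V - 1*389 = -5820 - 1*389 = -5820 - 389 = -6209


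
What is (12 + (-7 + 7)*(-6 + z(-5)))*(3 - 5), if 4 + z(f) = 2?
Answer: -24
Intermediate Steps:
z(f) = -2 (z(f) = -4 + 2 = -2)
(12 + (-7 + 7)*(-6 + z(-5)))*(3 - 5) = (12 + (-7 + 7)*(-6 - 2))*(3 - 5) = (12 + 0*(-8))*(-2) = (12 + 0)*(-2) = 12*(-2) = -24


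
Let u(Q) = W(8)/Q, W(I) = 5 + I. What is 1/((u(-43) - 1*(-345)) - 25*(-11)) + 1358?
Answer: 36186669/26647 ≈ 1358.0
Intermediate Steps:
u(Q) = 13/Q (u(Q) = (5 + 8)/Q = 13/Q)
1/((u(-43) - 1*(-345)) - 25*(-11)) + 1358 = 1/((13/(-43) - 1*(-345)) - 25*(-11)) + 1358 = 1/((13*(-1/43) + 345) + 275) + 1358 = 1/((-13/43 + 345) + 275) + 1358 = 1/(14822/43 + 275) + 1358 = 1/(26647/43) + 1358 = 43/26647 + 1358 = 36186669/26647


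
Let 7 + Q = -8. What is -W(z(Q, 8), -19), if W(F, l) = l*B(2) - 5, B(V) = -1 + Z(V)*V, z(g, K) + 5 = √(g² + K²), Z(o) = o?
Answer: 62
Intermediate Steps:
Q = -15 (Q = -7 - 8 = -15)
z(g, K) = -5 + √(K² + g²) (z(g, K) = -5 + √(g² + K²) = -5 + √(K² + g²))
B(V) = -1 + V² (B(V) = -1 + V*V = -1 + V²)
W(F, l) = -5 + 3*l (W(F, l) = l*(-1 + 2²) - 5 = l*(-1 + 4) - 5 = l*3 - 5 = 3*l - 5 = -5 + 3*l)
-W(z(Q, 8), -19) = -(-5 + 3*(-19)) = -(-5 - 57) = -1*(-62) = 62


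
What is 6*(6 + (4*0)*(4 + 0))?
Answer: 36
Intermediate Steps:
6*(6 + (4*0)*(4 + 0)) = 6*(6 + 0*4) = 6*(6 + 0) = 6*6 = 36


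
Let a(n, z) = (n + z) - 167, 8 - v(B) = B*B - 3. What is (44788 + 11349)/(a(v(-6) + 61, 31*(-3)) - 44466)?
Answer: -56137/44690 ≈ -1.2561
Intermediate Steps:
v(B) = 11 - B**2 (v(B) = 8 - (B*B - 3) = 8 - (B**2 - 3) = 8 - (-3 + B**2) = 8 + (3 - B**2) = 11 - B**2)
a(n, z) = -167 + n + z
(44788 + 11349)/(a(v(-6) + 61, 31*(-3)) - 44466) = (44788 + 11349)/((-167 + ((11 - 1*(-6)**2) + 61) + 31*(-3)) - 44466) = 56137/((-167 + ((11 - 1*36) + 61) - 93) - 44466) = 56137/((-167 + ((11 - 36) + 61) - 93) - 44466) = 56137/((-167 + (-25 + 61) - 93) - 44466) = 56137/((-167 + 36 - 93) - 44466) = 56137/(-224 - 44466) = 56137/(-44690) = 56137*(-1/44690) = -56137/44690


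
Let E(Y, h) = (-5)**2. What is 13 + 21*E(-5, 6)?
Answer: 538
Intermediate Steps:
E(Y, h) = 25
13 + 21*E(-5, 6) = 13 + 21*25 = 13 + 525 = 538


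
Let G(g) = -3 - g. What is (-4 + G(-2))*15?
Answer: -75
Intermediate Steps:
(-4 + G(-2))*15 = (-4 + (-3 - 1*(-2)))*15 = (-4 + (-3 + 2))*15 = (-4 - 1)*15 = -5*15 = -75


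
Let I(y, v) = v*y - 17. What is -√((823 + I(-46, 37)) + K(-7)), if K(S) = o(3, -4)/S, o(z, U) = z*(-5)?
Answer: -I*√43799/7 ≈ -29.897*I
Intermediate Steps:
o(z, U) = -5*z
I(y, v) = -17 + v*y
K(S) = -15/S (K(S) = (-5*3)/S = -15/S)
-√((823 + I(-46, 37)) + K(-7)) = -√((823 + (-17 + 37*(-46))) - 15/(-7)) = -√((823 + (-17 - 1702)) - 15*(-⅐)) = -√((823 - 1719) + 15/7) = -√(-896 + 15/7) = -√(-6257/7) = -I*√43799/7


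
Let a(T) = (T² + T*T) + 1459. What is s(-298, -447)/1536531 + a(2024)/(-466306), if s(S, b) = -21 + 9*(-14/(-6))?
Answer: -8194611/466306 ≈ -17.573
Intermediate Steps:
s(S, b) = 0 (s(S, b) = -21 + 9*(-14*(-⅙)) = -21 + 9*(7/3) = -21 + 21 = 0)
a(T) = 1459 + 2*T² (a(T) = (T² + T²) + 1459 = 2*T² + 1459 = 1459 + 2*T²)
s(-298, -447)/1536531 + a(2024)/(-466306) = 0/1536531 + (1459 + 2*2024²)/(-466306) = 0*(1/1536531) + (1459 + 2*4096576)*(-1/466306) = 0 + (1459 + 8193152)*(-1/466306) = 0 + 8194611*(-1/466306) = 0 - 8194611/466306 = -8194611/466306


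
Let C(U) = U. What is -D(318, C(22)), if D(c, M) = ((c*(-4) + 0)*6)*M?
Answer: 167904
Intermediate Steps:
D(c, M) = -24*M*c (D(c, M) = ((-4*c + 0)*6)*M = (-4*c*6)*M = (-24*c)*M = -24*M*c)
-D(318, C(22)) = -(-24)*22*318 = -1*(-167904) = 167904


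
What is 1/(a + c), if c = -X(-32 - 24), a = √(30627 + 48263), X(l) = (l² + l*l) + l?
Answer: -444/2754269 - √1610/5508538 ≈ -0.00016849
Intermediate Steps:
X(l) = l + 2*l² (X(l) = (l² + l²) + l = 2*l² + l = l + 2*l²)
a = 7*√1610 (a = √78890 = 7*√1610 ≈ 280.87)
c = -6216 (c = -(-32 - 24)*(1 + 2*(-32 - 24)) = -(-56)*(1 + 2*(-56)) = -(-56)*(1 - 112) = -(-56)*(-111) = -1*6216 = -6216)
1/(a + c) = 1/(7*√1610 - 6216) = 1/(-6216 + 7*√1610)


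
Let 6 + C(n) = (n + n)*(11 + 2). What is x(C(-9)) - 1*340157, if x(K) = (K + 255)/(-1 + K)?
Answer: -81977852/241 ≈ -3.4016e+5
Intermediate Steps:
C(n) = -6 + 26*n (C(n) = -6 + (n + n)*(11 + 2) = -6 + (2*n)*13 = -6 + 26*n)
x(K) = (255 + K)/(-1 + K)
x(C(-9)) - 1*340157 = (255 + (-6 + 26*(-9)))/(-1 + (-6 + 26*(-9))) - 1*340157 = (255 + (-6 - 234))/(-1 + (-6 - 234)) - 340157 = (255 - 240)/(-1 - 240) - 340157 = 15/(-241) - 340157 = -1/241*15 - 340157 = -15/241 - 340157 = -81977852/241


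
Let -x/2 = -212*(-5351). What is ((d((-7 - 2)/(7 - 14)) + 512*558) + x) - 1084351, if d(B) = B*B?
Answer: -150306390/49 ≈ -3.0675e+6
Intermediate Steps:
x = -2268824 (x = -(-424)*(-5351) = -2*1134412 = -2268824)
d(B) = B²
((d((-7 - 2)/(7 - 14)) + 512*558) + x) - 1084351 = ((((-7 - 2)/(7 - 14))² + 512*558) - 2268824) - 1084351 = (((-9/(-7))² + 285696) - 2268824) - 1084351 = (((-9*(-⅐))² + 285696) - 2268824) - 1084351 = (((9/7)² + 285696) - 2268824) - 1084351 = ((81/49 + 285696) - 2268824) - 1084351 = (13999185/49 - 2268824) - 1084351 = -97173191/49 - 1084351 = -150306390/49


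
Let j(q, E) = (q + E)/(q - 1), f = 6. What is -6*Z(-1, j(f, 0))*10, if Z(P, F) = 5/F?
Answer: -250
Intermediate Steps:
j(q, E) = (E + q)/(-1 + q)
-6*Z(-1, j(f, 0))*10 = -30/((0 + 6)/(-1 + 6))*10 = -30/(6/5)*10 = -30/((⅕)*6)*10 = -30/6/5*10 = -30*5/6*10 = -6*25/6*10 = -25*10 = -250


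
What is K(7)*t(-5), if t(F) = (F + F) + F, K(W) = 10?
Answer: -150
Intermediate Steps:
t(F) = 3*F (t(F) = 2*F + F = 3*F)
K(7)*t(-5) = 10*(3*(-5)) = 10*(-15) = -150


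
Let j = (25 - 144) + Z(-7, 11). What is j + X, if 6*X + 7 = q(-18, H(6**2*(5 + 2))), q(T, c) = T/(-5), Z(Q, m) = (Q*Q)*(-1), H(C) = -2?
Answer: -5057/30 ≈ -168.57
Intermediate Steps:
Z(Q, m) = -Q**2 (Z(Q, m) = Q**2*(-1) = -Q**2)
q(T, c) = -T/5 (q(T, c) = T*(-1/5) = -T/5)
X = -17/30 (X = -7/6 + (-1/5*(-18))/6 = -7/6 + (1/6)*(18/5) = -7/6 + 3/5 = -17/30 ≈ -0.56667)
j = -168 (j = (25 - 144) - 1*(-7)**2 = -119 - 1*49 = -119 - 49 = -168)
j + X = -168 - 17/30 = -5057/30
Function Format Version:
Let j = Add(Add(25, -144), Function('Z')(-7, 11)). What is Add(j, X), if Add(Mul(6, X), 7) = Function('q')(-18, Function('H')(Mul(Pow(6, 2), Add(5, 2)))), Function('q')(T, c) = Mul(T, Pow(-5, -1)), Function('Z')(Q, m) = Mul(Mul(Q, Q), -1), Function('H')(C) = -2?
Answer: Rational(-5057, 30) ≈ -168.57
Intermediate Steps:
Function('Z')(Q, m) = Mul(-1, Pow(Q, 2)) (Function('Z')(Q, m) = Mul(Pow(Q, 2), -1) = Mul(-1, Pow(Q, 2)))
Function('q')(T, c) = Mul(Rational(-1, 5), T) (Function('q')(T, c) = Mul(T, Rational(-1, 5)) = Mul(Rational(-1, 5), T))
X = Rational(-17, 30) (X = Add(Rational(-7, 6), Mul(Rational(1, 6), Mul(Rational(-1, 5), -18))) = Add(Rational(-7, 6), Mul(Rational(1, 6), Rational(18, 5))) = Add(Rational(-7, 6), Rational(3, 5)) = Rational(-17, 30) ≈ -0.56667)
j = -168 (j = Add(Add(25, -144), Mul(-1, Pow(-7, 2))) = Add(-119, Mul(-1, 49)) = Add(-119, -49) = -168)
Add(j, X) = Add(-168, Rational(-17, 30)) = Rational(-5057, 30)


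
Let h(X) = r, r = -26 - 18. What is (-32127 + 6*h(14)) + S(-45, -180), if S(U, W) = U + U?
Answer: -32481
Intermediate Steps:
r = -44
S(U, W) = 2*U
h(X) = -44
(-32127 + 6*h(14)) + S(-45, -180) = (-32127 + 6*(-44)) + 2*(-45) = (-32127 - 264) - 90 = -32391 - 90 = -32481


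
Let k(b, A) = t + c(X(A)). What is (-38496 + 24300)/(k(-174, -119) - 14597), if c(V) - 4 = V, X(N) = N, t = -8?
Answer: 3549/3680 ≈ 0.96440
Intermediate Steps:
c(V) = 4 + V
k(b, A) = -4 + A (k(b, A) = -8 + (4 + A) = -4 + A)
(-38496 + 24300)/(k(-174, -119) - 14597) = (-38496 + 24300)/((-4 - 119) - 14597) = -14196/(-123 - 14597) = -14196/(-14720) = -14196*(-1/14720) = 3549/3680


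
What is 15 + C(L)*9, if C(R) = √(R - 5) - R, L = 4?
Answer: -21 + 9*I ≈ -21.0 + 9.0*I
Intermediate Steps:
C(R) = √(-5 + R) - R
15 + C(L)*9 = 15 + (√(-5 + 4) - 1*4)*9 = 15 + (√(-1) - 4)*9 = 15 + (I - 4)*9 = 15 + (-4 + I)*9 = 15 + (-36 + 9*I) = -21 + 9*I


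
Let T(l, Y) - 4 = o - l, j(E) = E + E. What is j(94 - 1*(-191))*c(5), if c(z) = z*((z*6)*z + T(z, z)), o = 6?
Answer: 441750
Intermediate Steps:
j(E) = 2*E
T(l, Y) = 10 - l (T(l, Y) = 4 + (6 - l) = 10 - l)
c(z) = z*(10 - z + 6*z²) (c(z) = z*((z*6)*z + (10 - z)) = z*((6*z)*z + (10 - z)) = z*(6*z² + (10 - z)) = z*(10 - z + 6*z²))
j(94 - 1*(-191))*c(5) = (2*(94 - 1*(-191)))*(5*(10 - 1*5 + 6*5²)) = (2*(94 + 191))*(5*(10 - 5 + 6*25)) = (2*285)*(5*(10 - 5 + 150)) = 570*(5*155) = 570*775 = 441750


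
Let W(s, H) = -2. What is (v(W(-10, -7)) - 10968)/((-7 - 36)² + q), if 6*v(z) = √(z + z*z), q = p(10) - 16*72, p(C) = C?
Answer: -10968/707 + √2/4242 ≈ -15.513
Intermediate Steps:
q = -1142 (q = 10 - 16*72 = 10 - 1152 = -1142)
v(z) = √(z + z²)/6 (v(z) = √(z + z*z)/6 = √(z + z²)/6)
(v(W(-10, -7)) - 10968)/((-7 - 36)² + q) = (√(-2*(1 - 2))/6 - 10968)/((-7 - 36)² - 1142) = (√(-2*(-1))/6 - 10968)/((-43)² - 1142) = (√2/6 - 10968)/(1849 - 1142) = (-10968 + √2/6)/707 = (-10968 + √2/6)*(1/707) = -10968/707 + √2/4242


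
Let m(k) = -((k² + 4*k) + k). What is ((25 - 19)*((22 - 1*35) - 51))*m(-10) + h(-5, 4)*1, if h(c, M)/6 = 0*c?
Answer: 19200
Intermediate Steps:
h(c, M) = 0 (h(c, M) = 6*(0*c) = 6*0 = 0)
m(k) = -k² - 5*k (m(k) = -(k² + 5*k) = -k² - 5*k)
((25 - 19)*((22 - 1*35) - 51))*m(-10) + h(-5, 4)*1 = ((25 - 19)*((22 - 1*35) - 51))*(-1*(-10)*(5 - 10)) + 0*1 = (6*((22 - 35) - 51))*(-1*(-10)*(-5)) + 0 = (6*(-13 - 51))*(-50) + 0 = (6*(-64))*(-50) + 0 = -384*(-50) + 0 = 19200 + 0 = 19200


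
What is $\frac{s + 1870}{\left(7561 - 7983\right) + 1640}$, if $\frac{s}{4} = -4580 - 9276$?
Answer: $- \frac{26777}{609} \approx -43.969$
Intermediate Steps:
$s = -55424$ ($s = 4 \left(-4580 - 9276\right) = 4 \left(-13856\right) = -55424$)
$\frac{s + 1870}{\left(7561 - 7983\right) + 1640} = \frac{-55424 + 1870}{\left(7561 - 7983\right) + 1640} = - \frac{53554}{-422 + 1640} = - \frac{53554}{1218} = \left(-53554\right) \frac{1}{1218} = - \frac{26777}{609}$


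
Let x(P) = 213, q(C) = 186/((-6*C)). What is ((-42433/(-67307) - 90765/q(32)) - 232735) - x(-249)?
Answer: -290556811333/2086517 ≈ -1.3925e+5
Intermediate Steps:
q(C) = -31/C (q(C) = 186*(-1/(6*C)) = -31/C)
((-42433/(-67307) - 90765/q(32)) - 232735) - x(-249) = ((-42433/(-67307) - 90765/((-31/32))) - 232735) - 1*213 = ((-42433*(-1/67307) - 90765/((-31*1/32))) - 232735) - 213 = ((42433/67307 - 90765/(-31/32)) - 232735) - 213 = ((42433/67307 - 90765*(-32/31)) - 232735) - 213 = ((42433/67307 + 2904480/31) - 232735) - 213 = (195493150783/2086517 - 232735) - 213 = -290112383212/2086517 - 213 = -290556811333/2086517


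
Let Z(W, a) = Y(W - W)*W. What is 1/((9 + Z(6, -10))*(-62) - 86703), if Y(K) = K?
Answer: -1/87261 ≈ -1.1460e-5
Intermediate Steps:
Z(W, a) = 0 (Z(W, a) = (W - W)*W = 0*W = 0)
1/((9 + Z(6, -10))*(-62) - 86703) = 1/((9 + 0)*(-62) - 86703) = 1/(9*(-62) - 86703) = 1/(-558 - 86703) = 1/(-87261) = -1/87261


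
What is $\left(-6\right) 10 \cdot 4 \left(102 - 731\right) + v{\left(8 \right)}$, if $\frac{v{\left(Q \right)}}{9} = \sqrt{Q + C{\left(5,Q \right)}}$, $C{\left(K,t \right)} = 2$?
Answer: $150960 + 9 \sqrt{10} \approx 1.5099 \cdot 10^{5}$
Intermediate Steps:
$v{\left(Q \right)} = 9 \sqrt{2 + Q}$ ($v{\left(Q \right)} = 9 \sqrt{Q + 2} = 9 \sqrt{2 + Q}$)
$\left(-6\right) 10 \cdot 4 \left(102 - 731\right) + v{\left(8 \right)} = \left(-6\right) 10 \cdot 4 \left(102 - 731\right) + 9 \sqrt{2 + 8} = \left(-60\right) 4 \left(-629\right) + 9 \sqrt{10} = \left(-240\right) \left(-629\right) + 9 \sqrt{10} = 150960 + 9 \sqrt{10}$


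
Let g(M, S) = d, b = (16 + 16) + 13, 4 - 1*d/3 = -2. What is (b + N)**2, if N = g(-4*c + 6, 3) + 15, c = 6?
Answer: 6084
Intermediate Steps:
d = 18 (d = 12 - 3*(-2) = 12 + 6 = 18)
b = 45 (b = 32 + 13 = 45)
g(M, S) = 18
N = 33 (N = 18 + 15 = 33)
(b + N)**2 = (45 + 33)**2 = 78**2 = 6084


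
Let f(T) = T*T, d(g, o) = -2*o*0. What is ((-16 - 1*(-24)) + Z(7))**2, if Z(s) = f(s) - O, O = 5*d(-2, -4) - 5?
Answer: 3844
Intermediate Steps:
d(g, o) = 0
f(T) = T**2
O = -5 (O = 5*0 - 5 = 0 - 5 = -5)
Z(s) = 5 + s**2 (Z(s) = s**2 - 1*(-5) = s**2 + 5 = 5 + s**2)
((-16 - 1*(-24)) + Z(7))**2 = ((-16 - 1*(-24)) + (5 + 7**2))**2 = ((-16 + 24) + (5 + 49))**2 = (8 + 54)**2 = 62**2 = 3844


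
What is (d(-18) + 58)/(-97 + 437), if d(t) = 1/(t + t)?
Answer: 2087/12240 ≈ 0.17051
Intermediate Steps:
d(t) = 1/(2*t)
(d(-18) + 58)/(-97 + 437) = ((½)/(-18) + 58)/(-97 + 437) = ((½)*(-1/18) + 58)/340 = (-1/36 + 58)*(1/340) = (2087/36)*(1/340) = 2087/12240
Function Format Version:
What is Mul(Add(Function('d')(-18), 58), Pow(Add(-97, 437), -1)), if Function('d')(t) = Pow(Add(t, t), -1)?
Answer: Rational(2087, 12240) ≈ 0.17051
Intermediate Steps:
Function('d')(t) = Mul(Rational(1, 2), Pow(t, -1)) (Function('d')(t) = Pow(Mul(2, t), -1) = Mul(Rational(1, 2), Pow(t, -1)))
Mul(Add(Function('d')(-18), 58), Pow(Add(-97, 437), -1)) = Mul(Add(Mul(Rational(1, 2), Pow(-18, -1)), 58), Pow(Add(-97, 437), -1)) = Mul(Add(Mul(Rational(1, 2), Rational(-1, 18)), 58), Pow(340, -1)) = Mul(Add(Rational(-1, 36), 58), Rational(1, 340)) = Mul(Rational(2087, 36), Rational(1, 340)) = Rational(2087, 12240)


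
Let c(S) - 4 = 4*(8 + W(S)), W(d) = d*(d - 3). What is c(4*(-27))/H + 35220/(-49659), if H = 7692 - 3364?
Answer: 185883661/17910346 ≈ 10.379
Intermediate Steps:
W(d) = d*(-3 + d)
c(S) = 36 + 4*S*(-3 + S) (c(S) = 4 + 4*(8 + S*(-3 + S)) = 4 + (32 + 4*S*(-3 + S)) = 36 + 4*S*(-3 + S))
H = 4328
c(4*(-27))/H + 35220/(-49659) = (36 + 4*(4*(-27))*(-3 + 4*(-27)))/4328 + 35220/(-49659) = (36 + 4*(-108)*(-3 - 108))*(1/4328) + 35220*(-1/49659) = (36 + 4*(-108)*(-111))*(1/4328) - 11740/16553 = (36 + 47952)*(1/4328) - 11740/16553 = 47988*(1/4328) - 11740/16553 = 11997/1082 - 11740/16553 = 185883661/17910346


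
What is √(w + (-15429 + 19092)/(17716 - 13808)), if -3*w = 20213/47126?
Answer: √15155052888068565/138126306 ≈ 0.89126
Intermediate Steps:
w = -20213/141378 (w = -20213/(3*47126) = -⅓*20213/47126 = -20213/141378 ≈ -0.14297)
√(w + (-15429 + 19092)/(17716 - 13808)) = √(-20213/141378 + (-15429 + 19092)/(17716 - 13808)) = √(-20213/141378 + 3663/3908) = √(219437605/276252612) = √15155052888068565/138126306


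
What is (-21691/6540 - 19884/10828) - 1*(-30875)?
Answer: 5013880547/162420 ≈ 30870.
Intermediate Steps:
(-21691/6540 - 19884/10828) - 1*(-30875) = (-21691*1/6540 - 19884*1/10828) + 30875 = (-199/60 - 4971/2707) + 30875 = -836953/162420 + 30875 = 5013880547/162420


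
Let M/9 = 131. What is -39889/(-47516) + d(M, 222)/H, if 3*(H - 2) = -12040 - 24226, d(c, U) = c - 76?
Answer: 23020441/30766610 ≈ 0.74823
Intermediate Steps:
M = 1179 (M = 9*131 = 1179)
d(c, U) = -76 + c
H = -36260/3 (H = 2 + (-12040 - 24226)/3 = 2 + (1/3)*(-36266) = 2 - 36266/3 = -36260/3 ≈ -12087.)
-39889/(-47516) + d(M, 222)/H = -39889/(-47516) + (-76 + 1179)/(-36260/3) = -39889*(-1/47516) + 1103*(-3/36260) = 39889/47516 - 3309/36260 = 23020441/30766610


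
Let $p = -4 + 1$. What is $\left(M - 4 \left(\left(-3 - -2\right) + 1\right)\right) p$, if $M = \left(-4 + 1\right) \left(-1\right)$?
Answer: $-9$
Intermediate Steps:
$p = -3$
$M = 3$ ($M = \left(-3\right) \left(-1\right) = 3$)
$\left(M - 4 \left(\left(-3 - -2\right) + 1\right)\right) p = \left(3 - 4 \left(\left(-3 - -2\right) + 1\right)\right) \left(-3\right) = \left(3 - 4 \left(\left(-3 + 2\right) + 1\right)\right) \left(-3\right) = \left(3 - 4 \left(-1 + 1\right)\right) \left(-3\right) = \left(3 - 0\right) \left(-3\right) = \left(3 + 0\right) \left(-3\right) = 3 \left(-3\right) = -9$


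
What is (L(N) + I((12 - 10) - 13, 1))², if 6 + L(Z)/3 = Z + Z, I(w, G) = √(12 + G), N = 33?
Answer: (180 + √13)² ≈ 33711.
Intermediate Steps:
L(Z) = -18 + 6*Z (L(Z) = -18 + 3*(Z + Z) = -18 + 3*(2*Z) = -18 + 6*Z)
(L(N) + I((12 - 10) - 13, 1))² = ((-18 + 6*33) + √(12 + 1))² = ((-18 + 198) + √13)² = (180 + √13)²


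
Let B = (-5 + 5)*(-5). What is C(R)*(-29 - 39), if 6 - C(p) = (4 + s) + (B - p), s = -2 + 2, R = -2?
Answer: 0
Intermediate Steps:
B = 0 (B = 0*(-5) = 0)
s = 0
C(p) = 2 + p (C(p) = 6 - ((4 + 0) + (0 - p)) = 6 - (4 - p) = 6 + (-4 + p) = 2 + p)
C(R)*(-29 - 39) = (2 - 2)*(-29 - 39) = 0*(-68) = 0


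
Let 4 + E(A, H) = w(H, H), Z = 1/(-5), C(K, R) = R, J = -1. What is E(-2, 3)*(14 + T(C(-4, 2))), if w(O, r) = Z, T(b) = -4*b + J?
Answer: -21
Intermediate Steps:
T(b) = -1 - 4*b (T(b) = -4*b - 1 = -1 - 4*b)
Z = -1/5 ≈ -0.20000
w(O, r) = -1/5
E(A, H) = -21/5 (E(A, H) = -4 - 1/5 = -21/5)
E(-2, 3)*(14 + T(C(-4, 2))) = -21*(14 + (-1 - 4*2))/5 = -21*(14 + (-1 - 8))/5 = -21*(14 - 9)/5 = -21/5*5 = -21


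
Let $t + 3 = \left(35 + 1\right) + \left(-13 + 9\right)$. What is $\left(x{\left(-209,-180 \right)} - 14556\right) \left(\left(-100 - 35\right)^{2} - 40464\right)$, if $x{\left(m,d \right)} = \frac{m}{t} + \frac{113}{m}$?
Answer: $\frac{1963055966886}{6061} \approx 3.2388 \cdot 10^{8}$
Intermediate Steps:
$t = 29$ ($t = -3 + \left(\left(35 + 1\right) + \left(-13 + 9\right)\right) = -3 + \left(36 - 4\right) = -3 + 32 = 29$)
$x{\left(m,d \right)} = \frac{113}{m} + \frac{m}{29}$ ($x{\left(m,d \right)} = \frac{m}{29} + \frac{113}{m} = \frac{113}{m} + \frac{m}{29}$)
$\left(x{\left(-209,-180 \right)} - 14556\right) \left(\left(-100 - 35\right)^{2} - 40464\right) = \left(\left(\frac{113}{-209} + \frac{1}{29} \left(-209\right)\right) - 14556\right) \left(\left(-100 - 35\right)^{2} - 40464\right) = \left(\left(113 \left(- \frac{1}{209}\right) - \frac{209}{29}\right) - 14556\right) \left(\left(-135\right)^{2} - 40464\right) = \left(\left(- \frac{113}{209} - \frac{209}{29}\right) - 14556\right) \left(18225 - 40464\right) = \left(- \frac{46958}{6061} - 14556\right) \left(-22239\right) = \left(- \frac{88270874}{6061}\right) \left(-22239\right) = \frac{1963055966886}{6061}$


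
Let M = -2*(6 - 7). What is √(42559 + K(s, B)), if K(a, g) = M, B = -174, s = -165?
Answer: 3*√4729 ≈ 206.30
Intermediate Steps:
M = 2 (M = -2*(-1) = 2)
K(a, g) = 2
√(42559 + K(s, B)) = √(42559 + 2) = √42561 = 3*√4729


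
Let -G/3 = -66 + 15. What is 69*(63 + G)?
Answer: 14904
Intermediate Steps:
G = 153 (G = -3*(-66 + 15) = -3*(-51) = 153)
69*(63 + G) = 69*(63 + 153) = 69*216 = 14904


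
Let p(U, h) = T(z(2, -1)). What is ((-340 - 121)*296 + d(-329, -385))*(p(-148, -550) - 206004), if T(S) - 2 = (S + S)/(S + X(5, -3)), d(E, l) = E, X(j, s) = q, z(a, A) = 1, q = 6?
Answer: 197245611420/7 ≈ 2.8178e+10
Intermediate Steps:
X(j, s) = 6
T(S) = 2 + 2*S/(6 + S) (T(S) = 2 + (S + S)/(S + 6) = 2 + (2*S)/(6 + S) = 2 + 2*S/(6 + S))
p(U, h) = 16/7 (p(U, h) = 4*(3 + 1)/(6 + 1) = 4*4/7 = 4*(⅐)*4 = 16/7)
((-340 - 121)*296 + d(-329, -385))*(p(-148, -550) - 206004) = ((-340 - 121)*296 - 329)*(16/7 - 206004) = (-461*296 - 329)*(-1442012/7) = (-136456 - 329)*(-1442012/7) = -136785*(-1442012/7) = 197245611420/7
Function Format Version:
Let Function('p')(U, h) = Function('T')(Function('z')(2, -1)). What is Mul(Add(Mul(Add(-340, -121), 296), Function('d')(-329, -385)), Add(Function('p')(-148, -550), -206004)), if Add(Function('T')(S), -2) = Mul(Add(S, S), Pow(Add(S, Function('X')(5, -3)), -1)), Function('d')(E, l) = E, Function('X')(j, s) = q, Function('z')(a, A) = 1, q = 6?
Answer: Rational(197245611420, 7) ≈ 2.8178e+10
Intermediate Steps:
Function('X')(j, s) = 6
Function('T')(S) = Add(2, Mul(2, S, Pow(Add(6, S), -1))) (Function('T')(S) = Add(2, Mul(Add(S, S), Pow(Add(S, 6), -1))) = Add(2, Mul(Mul(2, S), Pow(Add(6, S), -1))) = Add(2, Mul(2, S, Pow(Add(6, S), -1))))
Function('p')(U, h) = Rational(16, 7) (Function('p')(U, h) = Mul(4, Pow(Add(6, 1), -1), Add(3, 1)) = Mul(4, Pow(7, -1), 4) = Mul(4, Rational(1, 7), 4) = Rational(16, 7))
Mul(Add(Mul(Add(-340, -121), 296), Function('d')(-329, -385)), Add(Function('p')(-148, -550), -206004)) = Mul(Add(Mul(Add(-340, -121), 296), -329), Add(Rational(16, 7), -206004)) = Mul(Add(Mul(-461, 296), -329), Rational(-1442012, 7)) = Mul(Add(-136456, -329), Rational(-1442012, 7)) = Mul(-136785, Rational(-1442012, 7)) = Rational(197245611420, 7)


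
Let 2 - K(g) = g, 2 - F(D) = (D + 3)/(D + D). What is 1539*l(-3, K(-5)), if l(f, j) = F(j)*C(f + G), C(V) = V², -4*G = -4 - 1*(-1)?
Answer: 1121931/112 ≈ 10017.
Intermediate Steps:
F(D) = 2 - (3 + D)/(2*D) (F(D) = 2 - (D + 3)/(D + D) = 2 - (3 + D)/(2*D))
G = ¾ (G = -(-4 - 1*(-1))/4 = -(-4 + 1)/4 = -¼*(-3) = ¾ ≈ 0.75000)
K(g) = 2 - g
l(f, j) = 3*(¾ + f)²*(-1 + j)/(2*j) (l(f, j) = (3*(-1 + j)/(2*j))*(f + ¾)² = (3*(-1 + j)/(2*j))*(¾ + f)² = 3*(¾ + f)²*(-1 + j)/(2*j))
1539*l(-3, K(-5)) = 1539*(3*(3 + 4*(-3))²*(-1 + (2 - 1*(-5)))/(32*(2 - 1*(-5)))) = 1539*(3*(3 - 12)²*(-1 + (2 + 5))/(32*(2 + 5))) = 1539*((3/32)*(-9)²*(-1 + 7)/7) = 1539*((3/32)*(⅐)*81*6) = 1539*(729/112) = 1121931/112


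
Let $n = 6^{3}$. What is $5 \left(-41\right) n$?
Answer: $-44280$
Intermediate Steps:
$n = 216$
$5 \left(-41\right) n = 5 \left(-41\right) 216 = \left(-205\right) 216 = -44280$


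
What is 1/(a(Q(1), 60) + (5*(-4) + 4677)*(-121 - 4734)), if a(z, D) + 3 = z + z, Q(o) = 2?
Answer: -1/22609734 ≈ -4.4229e-8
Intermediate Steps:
a(z, D) = -3 + 2*z (a(z, D) = -3 + (z + z) = -3 + 2*z)
1/(a(Q(1), 60) + (5*(-4) + 4677)*(-121 - 4734)) = 1/((-3 + 2*2) + (5*(-4) + 4677)*(-121 - 4734)) = 1/((-3 + 4) + (-20 + 4677)*(-4855)) = 1/(1 + 4657*(-4855)) = 1/(1 - 22609735) = 1/(-22609734) = -1/22609734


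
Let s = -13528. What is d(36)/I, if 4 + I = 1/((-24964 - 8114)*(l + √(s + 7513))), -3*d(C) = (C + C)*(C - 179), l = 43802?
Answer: 113523696*(-√6015 + 43802*I)/(-5795530225*I + 132312*√6015) ≈ -858.0 - 9.3132e-10*I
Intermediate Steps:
d(C) = -2*C*(-179 + C)/3 (d(C) = -(C + C)*(C - 179)/3 = -2*C*(-179 + C)/3)
I = -4 + 1/(-1448882556 - 33078*I*√6015) (I = -4 + 1/((-24964 - 8114)*(43802 + √(-13528 + 7513))) = -4 + 1/(-33078*(43802 + √(-6015))) = -4 + 1/(-33078*(43802 + I*√6015)) = -4 + 1/(-1448882556 - 33078*I*√6015) ≈ -4.0 + 1.2221e-12*I)
d(36)/I = ((⅔)*36*(179 - 1*36))/(((-132312*√6015 + 5795530225*I)/(33078*(√6015 - 43802*I)))) = ((⅔)*36*(179 - 36))*(33078*(√6015 - 43802*I)/(-132312*√6015 + 5795530225*I)) = ((⅔)*36*143)*(33078*(√6015 - 43802*I)/(-132312*√6015 + 5795530225*I)) = 3432*(33078*(√6015 - 43802*I)/(-132312*√6015 + 5795530225*I)) = 113523696*(√6015 - 43802*I)/(-132312*√6015 + 5795530225*I)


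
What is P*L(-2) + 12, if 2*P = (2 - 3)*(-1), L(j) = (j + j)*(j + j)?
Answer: 20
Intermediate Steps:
L(j) = 4*j² (L(j) = (2*j)*(2*j) = 4*j²)
P = ½ (P = ((2 - 3)*(-1))/2 = (-1*(-1))/2 = (½)*1 = ½ ≈ 0.50000)
P*L(-2) + 12 = (4*(-2)²)/2 + 12 = (4*4)/2 + 12 = (½)*16 + 12 = 8 + 12 = 20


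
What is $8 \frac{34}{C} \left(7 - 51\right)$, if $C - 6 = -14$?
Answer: $1496$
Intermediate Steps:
$C = -8$ ($C = 6 - 14 = -8$)
$8 \frac{34}{C} \left(7 - 51\right) = 8 \frac{34}{-8} \left(7 - 51\right) = 8 \cdot 34 \left(- \frac{1}{8}\right) \left(-44\right) = 8 \left(\left(- \frac{17}{4}\right) \left(-44\right)\right) = 8 \cdot 187 = 1496$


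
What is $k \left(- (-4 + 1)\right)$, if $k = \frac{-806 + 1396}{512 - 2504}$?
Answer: $- \frac{295}{332} \approx -0.88855$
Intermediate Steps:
$k = - \frac{295}{996}$ ($k = \frac{590}{-1992} = 590 \left(- \frac{1}{1992}\right) = - \frac{295}{996} \approx -0.29618$)
$k \left(- (-4 + 1)\right) = - \frac{295 \left(- (-4 + 1)\right)}{996} = - \frac{295 \left(\left(-1\right) \left(-3\right)\right)}{996} = \left(- \frac{295}{996}\right) 3 = - \frac{295}{332}$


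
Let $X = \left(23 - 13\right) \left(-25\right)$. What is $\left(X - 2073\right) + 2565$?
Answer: $242$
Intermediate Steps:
$X = -250$ ($X = 10 \left(-25\right) = -250$)
$\left(X - 2073\right) + 2565 = \left(-250 - 2073\right) + 2565 = -2323 + 2565 = 242$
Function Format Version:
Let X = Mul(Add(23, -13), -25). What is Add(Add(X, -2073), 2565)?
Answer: 242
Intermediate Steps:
X = -250 (X = Mul(10, -25) = -250)
Add(Add(X, -2073), 2565) = Add(Add(-250, -2073), 2565) = Add(-2323, 2565) = 242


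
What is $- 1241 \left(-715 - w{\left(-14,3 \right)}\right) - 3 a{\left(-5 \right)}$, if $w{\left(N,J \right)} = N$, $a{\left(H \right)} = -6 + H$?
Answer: $869974$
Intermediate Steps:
$- 1241 \left(-715 - w{\left(-14,3 \right)}\right) - 3 a{\left(-5 \right)} = - 1241 \left(-715 - -14\right) - 3 \left(-6 - 5\right) = - 1241 \left(-715 + 14\right) - -33 = \left(-1241\right) \left(-701\right) + 33 = 869941 + 33 = 869974$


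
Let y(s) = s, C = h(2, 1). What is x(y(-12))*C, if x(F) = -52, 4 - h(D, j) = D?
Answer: -104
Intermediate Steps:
h(D, j) = 4 - D
C = 2 (C = 4 - 1*2 = 4 - 2 = 2)
x(y(-12))*C = -52*2 = -104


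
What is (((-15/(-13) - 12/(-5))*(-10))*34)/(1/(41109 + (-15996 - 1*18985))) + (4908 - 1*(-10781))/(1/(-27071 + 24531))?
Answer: -614309404/13 ≈ -4.7255e+7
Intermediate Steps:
(((-15/(-13) - 12/(-5))*(-10))*34)/(1/(41109 + (-15996 - 1*18985))) + (4908 - 1*(-10781))/(1/(-27071 + 24531)) = (((-15*(-1/13) - 12*(-⅕))*(-10))*34)/(1/(41109 + (-15996 - 18985))) + (4908 + 10781)/(1/(-2540)) = (((15/13 + 12/5)*(-10))*34)/(1/(41109 - 34981)) + 15689/(-1/2540) = (((231/65)*(-10))*34)/(1/6128) + 15689*(-2540) = (-462/13*34)/(1/6128) - 39850060 = -15708/13*6128 - 39850060 = -96258624/13 - 39850060 = -614309404/13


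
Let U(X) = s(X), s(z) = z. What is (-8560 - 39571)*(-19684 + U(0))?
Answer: 947410604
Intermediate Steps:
U(X) = X
(-8560 - 39571)*(-19684 + U(0)) = (-8560 - 39571)*(-19684 + 0) = -48131*(-19684) = 947410604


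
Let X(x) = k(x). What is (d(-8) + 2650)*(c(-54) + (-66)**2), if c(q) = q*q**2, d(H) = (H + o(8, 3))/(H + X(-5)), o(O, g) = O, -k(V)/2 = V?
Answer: -405736200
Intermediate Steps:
k(V) = -2*V
X(x) = -2*x
d(H) = (8 + H)/(10 + H) (d(H) = (H + 8)/(H - 2*(-5)) = (8 + H)/(H + 10) = (8 + H)/(10 + H))
c(q) = q**3
(d(-8) + 2650)*(c(-54) + (-66)**2) = ((8 - 8)/(10 - 8) + 2650)*((-54)**3 + (-66)**2) = (0/2 + 2650)*(-157464 + 4356) = ((1/2)*0 + 2650)*(-153108) = (0 + 2650)*(-153108) = 2650*(-153108) = -405736200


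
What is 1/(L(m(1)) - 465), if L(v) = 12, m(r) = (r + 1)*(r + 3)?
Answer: -1/453 ≈ -0.0022075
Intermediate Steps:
m(r) = (1 + r)*(3 + r)
1/(L(m(1)) - 465) = 1/(12 - 465) = 1/(-453) = -1/453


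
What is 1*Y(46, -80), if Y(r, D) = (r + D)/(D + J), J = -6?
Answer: 17/43 ≈ 0.39535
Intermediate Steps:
Y(r, D) = (D + r)/(-6 + D) (Y(r, D) = (r + D)/(D - 6) = (D + r)/(-6 + D))
1*Y(46, -80) = 1*((-80 + 46)/(-6 - 80)) = 1*(-34/(-86)) = 1*(-1/86*(-34)) = 1*(17/43) = 17/43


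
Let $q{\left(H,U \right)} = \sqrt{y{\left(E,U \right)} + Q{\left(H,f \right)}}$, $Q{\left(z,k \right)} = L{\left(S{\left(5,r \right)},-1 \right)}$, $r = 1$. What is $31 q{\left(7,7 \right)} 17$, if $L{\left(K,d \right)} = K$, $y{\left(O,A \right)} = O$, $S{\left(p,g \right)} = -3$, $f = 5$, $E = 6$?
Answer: $527 \sqrt{3} \approx 912.79$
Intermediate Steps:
$Q{\left(z,k \right)} = -3$
$q{\left(H,U \right)} = \sqrt{3}$ ($q{\left(H,U \right)} = \sqrt{6 - 3} = \sqrt{3}$)
$31 q{\left(7,7 \right)} 17 = 31 \sqrt{3} \cdot 17 = 527 \sqrt{3}$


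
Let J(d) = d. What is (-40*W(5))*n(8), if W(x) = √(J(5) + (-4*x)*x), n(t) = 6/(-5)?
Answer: 48*I*√95 ≈ 467.85*I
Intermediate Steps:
n(t) = -6/5 (n(t) = 6*(-⅕) = -6/5)
W(x) = √(5 - 4*x²) (W(x) = √(5 + (-4*x)*x) = √(5 - 4*x²))
(-40*W(5))*n(8) = -40*√(5 - 4*5²)*(-6/5) = -40*√(5 - 4*25)*(-6/5) = -40*√(5 - 100)*(-6/5) = -40*I*√95*(-6/5) = 48*I*√95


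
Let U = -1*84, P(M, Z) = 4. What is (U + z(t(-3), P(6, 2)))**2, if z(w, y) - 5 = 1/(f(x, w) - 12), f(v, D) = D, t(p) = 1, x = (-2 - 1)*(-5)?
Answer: 756900/121 ≈ 6255.4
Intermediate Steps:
x = 15 (x = -3*(-5) = 15)
z(w, y) = 5 + 1/(-12 + w) (z(w, y) = 5 + 1/(w - 12) = 5 + 1/(-12 + w))
U = -84
(U + z(t(-3), P(6, 2)))**2 = (-84 + (-59 + 5*1)/(-12 + 1))**2 = (-84 + (-59 + 5)/(-11))**2 = (-84 - 1/11*(-54))**2 = (-84 + 54/11)**2 = (-870/11)**2 = 756900/121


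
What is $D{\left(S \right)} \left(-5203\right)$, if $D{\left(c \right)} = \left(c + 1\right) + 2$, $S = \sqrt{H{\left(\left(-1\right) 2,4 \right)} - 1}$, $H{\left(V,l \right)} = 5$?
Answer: $-26015$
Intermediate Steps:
$S = 2$ ($S = \sqrt{5 - 1} = \sqrt{4} = 2$)
$D{\left(c \right)} = 3 + c$ ($D{\left(c \right)} = \left(1 + c\right) + 2 = 3 + c$)
$D{\left(S \right)} \left(-5203\right) = \left(3 + 2\right) \left(-5203\right) = 5 \left(-5203\right) = -26015$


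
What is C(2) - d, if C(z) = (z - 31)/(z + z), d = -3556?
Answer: 14195/4 ≈ 3548.8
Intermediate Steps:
C(z) = (-31 + z)/(2*z) (C(z) = (-31 + z)/((2*z)) = (-31 + z)*(1/(2*z)) = (-31 + z)/(2*z))
C(2) - d = (1/2)*(-31 + 2)/2 - 1*(-3556) = (1/2)*(1/2)*(-29) + 3556 = -29/4 + 3556 = 14195/4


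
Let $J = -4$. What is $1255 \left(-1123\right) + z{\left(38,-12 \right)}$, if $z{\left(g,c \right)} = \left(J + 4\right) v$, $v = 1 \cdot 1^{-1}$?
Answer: $-1409365$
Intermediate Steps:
$v = 1$ ($v = 1 \cdot 1 = 1$)
$z{\left(g,c \right)} = 0$ ($z{\left(g,c \right)} = \left(-4 + 4\right) 1 = 0 \cdot 1 = 0$)
$1255 \left(-1123\right) + z{\left(38,-12 \right)} = 1255 \left(-1123\right) + 0 = -1409365 + 0 = -1409365$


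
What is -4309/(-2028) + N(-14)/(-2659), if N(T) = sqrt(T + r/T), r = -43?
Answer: 4309/2028 - 3*I*sqrt(238)/37226 ≈ 2.1248 - 0.0012433*I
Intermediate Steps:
N(T) = sqrt(T - 43/T)
-4309/(-2028) + N(-14)/(-2659) = -4309/(-2028) + sqrt(-14 - 43/(-14))/(-2659) = -4309*(-1/2028) + sqrt(-14 - 43*(-1/14))*(-1/2659) = 4309/2028 + sqrt(-14 + 43/14)*(-1/2659) = 4309/2028 + sqrt(-153/14)*(-1/2659) = 4309/2028 + (3*I*sqrt(238)/14)*(-1/2659) = 4309/2028 - 3*I*sqrt(238)/37226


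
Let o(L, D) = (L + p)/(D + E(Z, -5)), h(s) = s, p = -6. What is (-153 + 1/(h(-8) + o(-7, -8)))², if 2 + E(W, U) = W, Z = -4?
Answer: 229855921/9801 ≈ 23452.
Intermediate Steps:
E(W, U) = -2 + W
o(L, D) = (-6 + L)/(-6 + D) (o(L, D) = (L - 6)/(D + (-2 - 4)) = (-6 + L)/(D - 6) = (-6 + L)/(-6 + D))
(-153 + 1/(h(-8) + o(-7, -8)))² = (-153 + 1/(-8 + (-6 - 7)/(-6 - 8)))² = (-153 + 1/(-8 - 13/(-14)))² = (-153 + 1/(-8 - 1/14*(-13)))² = (-153 + 1/(-8 + 13/14))² = (-153 + 1/(-99/14))² = (-153 - 14/99)² = (-15161/99)² = 229855921/9801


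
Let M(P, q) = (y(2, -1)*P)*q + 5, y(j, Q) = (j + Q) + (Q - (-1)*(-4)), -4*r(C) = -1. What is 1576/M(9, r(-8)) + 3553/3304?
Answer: -1298223/3304 ≈ -392.92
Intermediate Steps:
r(C) = ¼ (r(C) = -¼*(-1) = ¼)
y(j, Q) = -4 + j + 2*Q (y(j, Q) = (Q + j) + (Q - 1*4) = (Q + j) + (Q - 4) = (Q + j) + (-4 + Q) = -4 + j + 2*Q)
M(P, q) = 5 - 4*P*q (M(P, q) = ((-4 + 2 + 2*(-1))*P)*q + 5 = ((-4 + 2 - 2)*P)*q + 5 = (-4*P)*q + 5 = -4*P*q + 5 = 5 - 4*P*q)
1576/M(9, r(-8)) + 3553/3304 = 1576/(5 - 4*9*¼) + 3553/3304 = 1576/(5 - 9) + 3553*(1/3304) = 1576/(-4) + 3553/3304 = 1576*(-¼) + 3553/3304 = -394 + 3553/3304 = -1298223/3304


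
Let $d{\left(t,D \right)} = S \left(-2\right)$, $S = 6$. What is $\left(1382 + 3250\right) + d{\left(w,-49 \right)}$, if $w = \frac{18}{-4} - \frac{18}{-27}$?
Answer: $4620$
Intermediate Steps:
$w = - \frac{23}{6}$ ($w = 18 \left(- \frac{1}{4}\right) - - \frac{2}{3} = - \frac{9}{2} + \frac{2}{3} = - \frac{23}{6} \approx -3.8333$)
$d{\left(t,D \right)} = -12$ ($d{\left(t,D \right)} = 6 \left(-2\right) = -12$)
$\left(1382 + 3250\right) + d{\left(w,-49 \right)} = \left(1382 + 3250\right) - 12 = 4632 - 12 = 4620$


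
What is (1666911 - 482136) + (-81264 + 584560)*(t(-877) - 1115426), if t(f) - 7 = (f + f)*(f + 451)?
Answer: -185319951865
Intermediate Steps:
t(f) = 7 + 2*f*(451 + f) (t(f) = 7 + (f + f)*(f + 451) = 7 + (2*f)*(451 + f) = 7 + 2*f*(451 + f))
(1666911 - 482136) + (-81264 + 584560)*(t(-877) - 1115426) = (1666911 - 482136) + (-81264 + 584560)*((7 + 2*(-877)**2 + 902*(-877)) - 1115426) = 1184775 + 503296*((7 + 2*769129 - 791054) - 1115426) = 1184775 + 503296*((7 + 1538258 - 791054) - 1115426) = 1184775 + 503296*(747211 - 1115426) = 1184775 + 503296*(-368215) = 1184775 - 185321136640 = -185319951865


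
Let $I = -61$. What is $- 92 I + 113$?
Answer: $5725$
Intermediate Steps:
$- 92 I + 113 = \left(-92\right) \left(-61\right) + 113 = 5612 + 113 = 5725$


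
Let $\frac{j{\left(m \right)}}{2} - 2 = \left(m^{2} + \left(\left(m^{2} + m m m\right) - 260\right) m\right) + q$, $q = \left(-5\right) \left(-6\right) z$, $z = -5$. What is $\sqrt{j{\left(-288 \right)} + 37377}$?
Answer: $\sqrt{13711991257} \approx 1.171 \cdot 10^{5}$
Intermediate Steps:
$q = -150$ ($q = \left(-5\right) \left(-6\right) \left(-5\right) = 30 \left(-5\right) = -150$)
$j{\left(m \right)} = -296 + 2 m^{2} + 2 m \left(-260 + m^{2} + m^{3}\right)$ ($j{\left(m \right)} = 4 + 2 \left(\left(m^{2} + \left(\left(m^{2} + m m m\right) - 260\right) m\right) - 150\right) = 4 + 2 \left(\left(m^{2} + \left(\left(m^{2} + m^{2} m\right) - 260\right) m\right) - 150\right) = 4 + 2 \left(\left(m^{2} + \left(\left(m^{2} + m^{3}\right) - 260\right) m\right) - 150\right) = 4 + 2 \left(\left(m^{2} + \left(-260 + m^{2} + m^{3}\right) m\right) - 150\right) = 4 + 2 \left(\left(m^{2} + m \left(-260 + m^{2} + m^{3}\right)\right) - 150\right) = 4 + 2 \left(-150 + m^{2} + m \left(-260 + m^{2} + m^{3}\right)\right) = 4 + \left(-300 + 2 m^{2} + 2 m \left(-260 + m^{2} + m^{3}\right)\right) = -296 + 2 m^{2} + 2 m \left(-260 + m^{2} + m^{3}\right)$)
$\sqrt{j{\left(-288 \right)} + 37377} = \sqrt{\left(-296 - -149760 + 2 \left(-288\right)^{2} + 2 \left(-288\right)^{3} + 2 \left(-288\right)^{4}\right) + 37377} = \sqrt{\left(-296 + 149760 + 2 \cdot 82944 + 2 \left(-23887872\right) + 2 \cdot 6879707136\right) + 37377} = \sqrt{\left(-296 + 149760 + 165888 - 47775744 + 13759414272\right) + 37377} = \sqrt{13711953880 + 37377} = \sqrt{13711991257}$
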